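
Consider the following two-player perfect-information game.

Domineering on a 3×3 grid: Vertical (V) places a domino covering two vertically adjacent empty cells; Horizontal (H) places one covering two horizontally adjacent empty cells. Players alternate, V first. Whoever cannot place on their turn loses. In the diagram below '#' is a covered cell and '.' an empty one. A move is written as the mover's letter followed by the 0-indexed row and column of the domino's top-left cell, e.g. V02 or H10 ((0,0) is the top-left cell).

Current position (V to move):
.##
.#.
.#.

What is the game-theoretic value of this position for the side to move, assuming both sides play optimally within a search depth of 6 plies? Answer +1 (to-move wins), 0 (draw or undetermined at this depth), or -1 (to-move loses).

value(.##/.#./.#., V) = +1

ply 1, V at .##/.#./.#. | V00=+1→###/##./.#.*; V10=+1→.##/##./##.; V12=+1→.##/.##/.##
ply 2: ###/##./.#. is terminal -1 (H); from .##/.#./.#. depth 6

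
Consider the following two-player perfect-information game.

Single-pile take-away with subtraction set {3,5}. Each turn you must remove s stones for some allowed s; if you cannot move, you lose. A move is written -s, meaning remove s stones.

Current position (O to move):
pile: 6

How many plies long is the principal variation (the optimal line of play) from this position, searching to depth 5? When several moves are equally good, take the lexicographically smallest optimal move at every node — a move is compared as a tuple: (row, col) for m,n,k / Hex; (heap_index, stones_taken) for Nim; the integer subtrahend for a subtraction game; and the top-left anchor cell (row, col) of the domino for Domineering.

ply 1, O at 6 | -3=-1→3; -5=+1→1*
ply 2: 1 is terminal -1 (X); from 6 depth 5

PV length from [6]: 1 ply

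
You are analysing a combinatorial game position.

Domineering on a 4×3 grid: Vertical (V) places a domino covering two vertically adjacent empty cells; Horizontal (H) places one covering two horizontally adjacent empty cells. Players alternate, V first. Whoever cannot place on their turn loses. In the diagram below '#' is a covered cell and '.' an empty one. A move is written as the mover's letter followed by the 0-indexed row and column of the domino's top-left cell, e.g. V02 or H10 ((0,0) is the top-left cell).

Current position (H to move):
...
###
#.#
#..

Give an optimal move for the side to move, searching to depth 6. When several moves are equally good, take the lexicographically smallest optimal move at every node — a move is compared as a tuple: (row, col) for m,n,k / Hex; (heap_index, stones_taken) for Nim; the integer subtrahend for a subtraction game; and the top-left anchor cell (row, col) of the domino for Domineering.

H's best at [.../###/#.#/#..]: H31

p1 H@[.../###/#.#/#..]: H00[##./###/#.#/#..]-1 H01[.##/###/#.#/#..]-1 H31[.../###/#.#/###]+1*
p2 V@[.../###/#.#/###] terminal -1; root [.../###/#.#/#..] d6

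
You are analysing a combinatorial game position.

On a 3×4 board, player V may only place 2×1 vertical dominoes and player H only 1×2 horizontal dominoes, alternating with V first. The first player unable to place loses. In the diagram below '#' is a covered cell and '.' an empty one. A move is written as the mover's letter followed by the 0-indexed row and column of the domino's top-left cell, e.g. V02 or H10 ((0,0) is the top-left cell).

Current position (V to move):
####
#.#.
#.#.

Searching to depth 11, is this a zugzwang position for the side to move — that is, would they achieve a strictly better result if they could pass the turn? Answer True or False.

[####/#.#./#.#.] V move#1: V11:+1/####/###./###.*, V13:+1/####/#.##/#.##
[####/###./###.] end (terminal -1, H#2); searched ####/#.#./#.#. to 11
suppose V passes — search the same position with H to move:
pass> [####/#.#./#.#.] end (terminal -1, H#1); searched ####/#.#./#.#. to 11
for V: play +1, pass +1

zugzwang(####/#.#./#.#., V) = False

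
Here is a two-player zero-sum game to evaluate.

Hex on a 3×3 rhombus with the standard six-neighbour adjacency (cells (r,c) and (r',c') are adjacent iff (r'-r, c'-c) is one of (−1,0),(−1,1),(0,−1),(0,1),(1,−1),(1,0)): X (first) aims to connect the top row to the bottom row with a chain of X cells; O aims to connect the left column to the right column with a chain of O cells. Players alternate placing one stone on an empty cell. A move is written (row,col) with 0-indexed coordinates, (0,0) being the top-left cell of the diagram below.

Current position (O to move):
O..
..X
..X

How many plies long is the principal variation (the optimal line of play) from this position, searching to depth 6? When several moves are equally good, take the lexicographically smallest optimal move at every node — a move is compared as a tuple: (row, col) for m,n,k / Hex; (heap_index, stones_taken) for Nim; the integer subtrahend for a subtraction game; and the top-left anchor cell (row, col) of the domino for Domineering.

PV length from [O../..X/..X]: 5 plies

ply 1, O at O../..X/..X | (0,1)=-1→OO./..X/..X; (0,2)=+1→O.O/..X/..X*; (1,0)=-1→O../O.X/..X; (1,1)=-1→O../.OX/..X; (2,0)=-1→O../..X/O.X; (2,1)=-1→O../..X/.OX
ply 2, X at O.O/..X/..X | (0,1)=-1→OXO/..X/..X*; (1,0)=-1→O.O/X.X/..X; (1,1)=-1→O.O/.XX/..X; (2,0)=-1→O.O/..X/X.X; (2,1)=-1→O.O/..X/.XX
ply 3, O at OXO/..X/..X | (1,0)=-1→OXO/O.X/..X; (1,1)=+1→OXO/.OX/..X*; (2,0)=-1→OXO/..X/O.X; (2,1)=-1→OXO/..X/.OX
ply 4, X at OXO/.OX/..X | (1,0)=-1→OXO/XOX/..X*; (2,0)=-1→OXO/.OX/X.X; (2,1)=-1→OXO/.OX/.XX
ply 5, O at OXO/XOX/..X | (2,0)=+1→OXO/XOX/O.X*; (2,1)=-1→OXO/XOX/.OX
ply 6: OXO/XOX/O.X is terminal -1 (X); from O../..X/..X depth 6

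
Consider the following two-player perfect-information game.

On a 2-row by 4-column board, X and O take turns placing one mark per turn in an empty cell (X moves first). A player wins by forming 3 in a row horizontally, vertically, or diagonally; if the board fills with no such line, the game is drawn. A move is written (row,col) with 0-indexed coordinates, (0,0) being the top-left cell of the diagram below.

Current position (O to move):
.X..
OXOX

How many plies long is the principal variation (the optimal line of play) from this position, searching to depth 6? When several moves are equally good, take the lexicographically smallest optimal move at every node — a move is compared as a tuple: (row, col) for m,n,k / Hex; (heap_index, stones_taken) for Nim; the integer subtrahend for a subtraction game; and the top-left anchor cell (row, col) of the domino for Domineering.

[.X../OXOX] O move#1: (0,0):+0/OX../OXOX*, (0,2):+0/.XO./OXOX, (0,3):+0/.X.O/OXOX
[OX../OXOX] X move#2: (0,2):+0/OXX./OXOX*, (0,3):+0/OX.X/OXOX
[OXX./OXOX] O move#3: (0,3):+0/OXXO/OXOX*
[OXXO/OXOX] end (terminal +0, X#4); searched .X../OXOX to 6

PV length from [.X../OXOX]: 3 plies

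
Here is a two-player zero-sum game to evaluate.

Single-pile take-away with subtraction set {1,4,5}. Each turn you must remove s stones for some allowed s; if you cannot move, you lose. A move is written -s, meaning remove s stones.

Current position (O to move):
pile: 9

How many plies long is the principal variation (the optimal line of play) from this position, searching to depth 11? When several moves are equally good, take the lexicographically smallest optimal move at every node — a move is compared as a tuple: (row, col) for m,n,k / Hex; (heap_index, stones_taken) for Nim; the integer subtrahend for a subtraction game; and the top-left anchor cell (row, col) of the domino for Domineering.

PV length from [9]: 5 plies

[9] O move#1: -1:+1/8*, -4:-1/5, -5:-1/4
[8] X move#2: -1:-1/7*, -4:-1/4, -5:-1/3
[7] O move#3: -1:-1/6, -4:-1/3, -5:+1/2*
[2] X move#4: -1:-1/1*
[1] O move#5: -1:+1/0*
[0] end (terminal -1, X#6); searched 9 to 11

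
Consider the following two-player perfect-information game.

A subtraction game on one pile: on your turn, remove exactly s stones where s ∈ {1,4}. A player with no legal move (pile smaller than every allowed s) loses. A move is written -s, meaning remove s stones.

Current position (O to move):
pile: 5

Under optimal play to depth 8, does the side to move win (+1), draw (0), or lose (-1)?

value(5, O) = -1

p1 O@[5]: -1[4]-1* -4[1]-1
p2 X@[4]: -1[3]-1 -4[0]+1*
p3 O@[0] terminal -1; root [5] d8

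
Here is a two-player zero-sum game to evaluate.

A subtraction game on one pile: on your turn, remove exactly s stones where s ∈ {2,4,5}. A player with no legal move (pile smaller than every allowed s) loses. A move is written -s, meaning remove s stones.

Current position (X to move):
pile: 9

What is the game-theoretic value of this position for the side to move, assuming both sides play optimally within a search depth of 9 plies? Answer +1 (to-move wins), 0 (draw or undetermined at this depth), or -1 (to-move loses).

value(9, X) = +1

[9] X move#1: -2:+1/7*, -4:-1/5, -5:-1/4
[7] O move#2: -2:-1/5*, -4:-1/3, -5:-1/2
[5] X move#3: -2:-1/3, -4:+1/1*, -5:+1/0
[1] end (terminal -1, O#4); searched 9 to 9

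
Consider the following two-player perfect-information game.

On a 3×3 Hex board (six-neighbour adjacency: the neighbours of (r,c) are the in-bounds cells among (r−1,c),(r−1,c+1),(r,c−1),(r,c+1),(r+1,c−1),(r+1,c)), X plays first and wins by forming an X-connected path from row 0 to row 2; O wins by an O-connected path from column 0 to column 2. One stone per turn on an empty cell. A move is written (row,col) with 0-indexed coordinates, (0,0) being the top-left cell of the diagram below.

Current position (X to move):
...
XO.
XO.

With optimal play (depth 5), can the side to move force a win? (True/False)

X winning at [.../XO./XO.]: True

[.../XO./XO.] X move#1: (0,0):+1/X../XO./XO.*, (0,1):+1/.X./XO./XO., (0,2):+1/..X/XO./XO., (1,2):+1/.../XOX/XO., (2,2):+1/.../XO./XOX
[X../XO./XO.] end (terminal -1, O#2); searched .../XO./XO. to 5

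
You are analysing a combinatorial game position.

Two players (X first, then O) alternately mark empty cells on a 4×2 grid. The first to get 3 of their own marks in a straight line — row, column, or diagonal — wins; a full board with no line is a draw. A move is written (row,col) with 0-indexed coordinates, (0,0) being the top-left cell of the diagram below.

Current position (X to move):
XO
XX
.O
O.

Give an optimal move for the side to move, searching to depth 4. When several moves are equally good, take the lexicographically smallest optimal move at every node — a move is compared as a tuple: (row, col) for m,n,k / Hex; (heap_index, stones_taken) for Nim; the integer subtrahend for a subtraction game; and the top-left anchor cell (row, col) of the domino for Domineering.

X's best at [XO/XX/.O/O.]: (2,0)

ply 1, X at XO/XX/.O/O. | (2,0)=+1→XO/XX/XO/O.*; (3,1)=+0→XO/XX/.O/OX
ply 2: XO/XX/XO/O. is terminal -1 (O); from XO/XX/.O/O. depth 4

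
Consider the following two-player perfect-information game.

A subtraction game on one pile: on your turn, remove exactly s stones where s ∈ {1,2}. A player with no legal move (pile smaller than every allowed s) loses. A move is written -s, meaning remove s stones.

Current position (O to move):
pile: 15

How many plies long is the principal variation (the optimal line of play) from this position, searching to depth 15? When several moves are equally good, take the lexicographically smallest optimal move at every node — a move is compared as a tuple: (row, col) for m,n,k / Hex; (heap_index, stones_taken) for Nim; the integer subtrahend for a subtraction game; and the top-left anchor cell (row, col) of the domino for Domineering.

PV length from [15]: 10 plies

ply 1, O at 15 | -1=-1→14*; -2=-1→13
ply 2, X at 14 | -1=-1→13; -2=+1→12*
ply 3, O at 12 | -1=-1→11*; -2=-1→10
ply 4, X at 11 | -1=-1→10; -2=+1→9*
ply 5, O at 9 | -1=-1→8*; -2=-1→7
ply 6, X at 8 | -1=-1→7; -2=+1→6*
ply 7, O at 6 | -1=-1→5*; -2=-1→4
ply 8, X at 5 | -1=-1→4; -2=+1→3*
ply 9, O at 3 | -1=-1→2*; -2=-1→1
ply 10, X at 2 | -1=-1→1; -2=+1→0*
ply 11: 0 is terminal -1 (O); from 15 depth 15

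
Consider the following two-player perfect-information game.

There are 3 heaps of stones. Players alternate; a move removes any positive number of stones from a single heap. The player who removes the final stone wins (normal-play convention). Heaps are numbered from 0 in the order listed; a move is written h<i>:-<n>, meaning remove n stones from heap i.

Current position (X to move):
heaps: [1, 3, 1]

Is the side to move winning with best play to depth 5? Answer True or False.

p1 X@[(1,3,1)]: h0:-1[(0,3,1)]-1 h1:-1[(1,2,1)]-1 h1:-2[(1,1,1)]-1 h1:-3[(1,0,1)]+1* h2:-1[(1,3,0)]-1
p2 O@[(1,0,1)]: h0:-1[(0,0,1)]-1* h2:-1[(1,0,0)]-1
p3 X@[(0,0,1)]: h2:-1[(0,0,0)]+1*
p4 O@[(0,0,0)] terminal -1; root [(1,3,1)] d5

X winning at [(1,3,1)]: True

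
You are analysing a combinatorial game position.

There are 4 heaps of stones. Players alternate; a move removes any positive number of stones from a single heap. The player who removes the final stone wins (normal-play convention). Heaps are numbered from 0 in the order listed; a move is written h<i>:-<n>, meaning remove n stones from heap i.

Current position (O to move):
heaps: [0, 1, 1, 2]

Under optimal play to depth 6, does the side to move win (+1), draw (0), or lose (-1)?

p1 O@[(0,1,1,2)]: h1:-1[(0,0,1,2)]-1 h2:-1[(0,1,0,2)]-1 h3:-1[(0,1,1,1)]-1 h3:-2[(0,1,1,0)]+1*
p2 X@[(0,1,1,0)]: h1:-1[(0,0,1,0)]-1* h2:-1[(0,1,0,0)]-1
p3 O@[(0,0,1,0)]: h2:-1[(0,0,0,0)]+1*
p4 X@[(0,0,0,0)] terminal -1; root [(0,1,1,2)] d6

value((0,1,1,2), O) = +1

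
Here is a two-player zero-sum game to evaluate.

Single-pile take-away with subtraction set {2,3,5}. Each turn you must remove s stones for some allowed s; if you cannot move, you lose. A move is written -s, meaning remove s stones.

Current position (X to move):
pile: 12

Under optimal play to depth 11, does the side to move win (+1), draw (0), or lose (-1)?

p1 X@[12]: -2[10]-1 -3[9]-1 -5[7]+1*
p2 O@[7]: -2[5]-1* -3[4]-1 -5[2]-1
p3 X@[5]: -2[3]-1 -3[2]-1 -5[0]+1*
p4 O@[0] terminal -1; root [12] d11

value(12, X) = +1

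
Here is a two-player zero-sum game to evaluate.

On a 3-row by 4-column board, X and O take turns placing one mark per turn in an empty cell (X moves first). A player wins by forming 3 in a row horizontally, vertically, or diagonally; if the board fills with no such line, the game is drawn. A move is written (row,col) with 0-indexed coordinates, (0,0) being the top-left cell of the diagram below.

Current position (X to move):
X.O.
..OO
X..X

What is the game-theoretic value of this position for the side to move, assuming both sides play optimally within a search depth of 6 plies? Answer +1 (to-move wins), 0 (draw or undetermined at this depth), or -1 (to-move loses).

value(X.O./..OO/X..X, X) = +1

p1 X@[X.O./..OO/X..X]: (0,1)[XXO./..OO/X..X]-1 (0,3)[X.OX/..OO/X..X]-1 (1,0)[X.O./X.OO/X..X]+1* (1,1)[X.O./.XOO/X..X]-1 (2,1)[X.O./..OO/XX.X]-1 (2,2)[X.O./..OO/X.XX]-1
p2 O@[X.O./X.OO/X..X] terminal -1; root [X.O./..OO/X..X] d6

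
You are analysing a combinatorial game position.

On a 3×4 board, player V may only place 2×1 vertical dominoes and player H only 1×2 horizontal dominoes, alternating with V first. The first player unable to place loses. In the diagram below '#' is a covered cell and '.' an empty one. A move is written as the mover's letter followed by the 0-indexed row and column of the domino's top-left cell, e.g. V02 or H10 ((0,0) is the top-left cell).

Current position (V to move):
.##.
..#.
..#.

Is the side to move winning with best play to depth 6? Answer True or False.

ply 1, V at .##./..#./..#. | V00=+1→###./#.#./..#.*; V03=-1→.###/..##/..#.; V10=+1→.##./#.#./#.#.; V11=+1→.##./.##./.##.; V13=-1→.##./..##/..##
ply 2, H at ###./#.#./..#. | H20=-1→###./#.#./###.*
ply 3, V at ###./#.#./###. | V03=+1→####/#.##/###.*; V13=+1→###./#.##/####
ply 4: ####/#.##/###. is terminal -1 (H); from .##./..#./..#. depth 6

V winning at [.##./..#./..#.]: True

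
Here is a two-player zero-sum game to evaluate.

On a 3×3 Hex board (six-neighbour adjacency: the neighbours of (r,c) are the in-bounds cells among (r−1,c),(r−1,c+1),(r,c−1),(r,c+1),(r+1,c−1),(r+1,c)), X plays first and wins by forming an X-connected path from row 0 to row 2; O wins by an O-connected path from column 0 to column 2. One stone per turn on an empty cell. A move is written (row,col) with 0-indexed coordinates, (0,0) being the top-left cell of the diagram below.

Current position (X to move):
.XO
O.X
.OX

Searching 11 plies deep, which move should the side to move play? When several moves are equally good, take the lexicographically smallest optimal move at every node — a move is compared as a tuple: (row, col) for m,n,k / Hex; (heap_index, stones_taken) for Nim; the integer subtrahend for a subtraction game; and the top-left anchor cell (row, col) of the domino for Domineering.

X's best at [.XO/O.X/.OX]: (1,1)

p1 X@[.XO/O.X/.OX]: (0,0)[XXO/O.X/.OX]-1 (1,1)[.XO/OXX/.OX]+1* (2,0)[.XO/O.X/XOX]-1
p2 O@[.XO/OXX/.OX] terminal -1; root [.XO/O.X/.OX] d11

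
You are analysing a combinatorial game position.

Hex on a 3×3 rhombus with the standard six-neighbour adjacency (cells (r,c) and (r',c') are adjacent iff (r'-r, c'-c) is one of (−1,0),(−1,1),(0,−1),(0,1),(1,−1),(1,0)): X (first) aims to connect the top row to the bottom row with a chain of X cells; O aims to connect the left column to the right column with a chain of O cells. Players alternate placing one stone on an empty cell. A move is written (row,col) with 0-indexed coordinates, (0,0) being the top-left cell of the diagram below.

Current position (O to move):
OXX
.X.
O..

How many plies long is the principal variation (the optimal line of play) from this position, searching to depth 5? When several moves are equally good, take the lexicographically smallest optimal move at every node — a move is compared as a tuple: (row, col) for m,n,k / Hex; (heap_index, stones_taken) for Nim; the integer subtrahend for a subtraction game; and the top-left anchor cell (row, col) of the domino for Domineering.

PV length from [OXX/.X./O..]: 3 plies

[OXX/.X./O..] O move#1: (1,0):-1/OXX/OX./O.., (1,2):-1/OXX/.XO/O.., (2,1):+1/OXX/.X./OO.*, (2,2):-1/OXX/.X./O.O
[OXX/.X./OO.] X move#2: (1,0):-1/OXX/XX./OO.*, (1,2):-1/OXX/.XX/OO., (2,2):-1/OXX/.X./OOX
[OXX/XX./OO.] O move#3: (1,2):+1/OXX/XXO/OO.*, (2,2):+1/OXX/XX./OOO
[OXX/XXO/OO.] end (terminal -1, X#4); searched OXX/.X./O.. to 5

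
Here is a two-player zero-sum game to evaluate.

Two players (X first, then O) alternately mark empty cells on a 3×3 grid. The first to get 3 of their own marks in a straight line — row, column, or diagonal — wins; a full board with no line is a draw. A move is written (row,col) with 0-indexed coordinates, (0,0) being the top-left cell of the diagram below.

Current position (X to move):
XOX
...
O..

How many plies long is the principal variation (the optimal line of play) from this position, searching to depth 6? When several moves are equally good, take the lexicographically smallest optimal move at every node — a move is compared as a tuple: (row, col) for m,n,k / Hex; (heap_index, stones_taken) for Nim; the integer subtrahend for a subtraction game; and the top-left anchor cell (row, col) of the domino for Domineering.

PV length from [XOX/.../O..]: 3 plies

p1 X@[XOX/.../O..]: (1,0)[XOX/X../O..]-1 (1,1)[XOX/.X./O..]+0 (1,2)[XOX/..X/O..]+0 (2,1)[XOX/.../OX.]+0 (2,2)[XOX/.../O.X]+1*
p2 O@[XOX/.../O.X]: (1,0)[XOX/O../O.X]-1* (1,1)[XOX/.O./O.X]-1 (1,2)[XOX/..O/O.X]-1 (2,1)[XOX/.../OOX]-1
p3 X@[XOX/O../O.X]: (1,1)[XOX/OX./O.X]+1* (1,2)[XOX/O.X/O.X]+1 (2,1)[XOX/O../OXX]+1
p4 O@[XOX/OX./O.X] terminal -1; root [XOX/.../O..] d6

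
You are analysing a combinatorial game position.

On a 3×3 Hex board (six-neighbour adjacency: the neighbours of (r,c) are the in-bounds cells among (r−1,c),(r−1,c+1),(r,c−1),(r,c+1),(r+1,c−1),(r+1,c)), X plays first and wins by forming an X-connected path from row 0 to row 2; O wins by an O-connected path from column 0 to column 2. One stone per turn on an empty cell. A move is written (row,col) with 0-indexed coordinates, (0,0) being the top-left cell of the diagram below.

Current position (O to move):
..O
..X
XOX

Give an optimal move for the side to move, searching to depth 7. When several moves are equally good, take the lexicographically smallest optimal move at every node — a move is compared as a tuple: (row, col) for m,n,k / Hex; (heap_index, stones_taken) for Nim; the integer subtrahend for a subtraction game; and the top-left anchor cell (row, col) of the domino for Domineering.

O's best at [..O/..X/XOX]: (0,1)

ply 1, O at ..O/..X/XOX | (0,0)=-1→O.O/..X/XOX; (0,1)=+1→.OO/..X/XOX*; (1,0)=+1→..O/O.X/XOX; (1,1)=-1→..O/.OX/XOX
ply 2, X at .OO/..X/XOX | (0,0)=-1→XOO/..X/XOX*; (1,0)=-1→.OO/X.X/XOX; (1,1)=-1→.OO/.XX/XOX
ply 3, O at XOO/..X/XOX | (1,0)=+1→XOO/O.X/XOX*; (1,1)=-1→XOO/.OX/XOX
ply 4: XOO/O.X/XOX is terminal -1 (X); from ..O/..X/XOX depth 7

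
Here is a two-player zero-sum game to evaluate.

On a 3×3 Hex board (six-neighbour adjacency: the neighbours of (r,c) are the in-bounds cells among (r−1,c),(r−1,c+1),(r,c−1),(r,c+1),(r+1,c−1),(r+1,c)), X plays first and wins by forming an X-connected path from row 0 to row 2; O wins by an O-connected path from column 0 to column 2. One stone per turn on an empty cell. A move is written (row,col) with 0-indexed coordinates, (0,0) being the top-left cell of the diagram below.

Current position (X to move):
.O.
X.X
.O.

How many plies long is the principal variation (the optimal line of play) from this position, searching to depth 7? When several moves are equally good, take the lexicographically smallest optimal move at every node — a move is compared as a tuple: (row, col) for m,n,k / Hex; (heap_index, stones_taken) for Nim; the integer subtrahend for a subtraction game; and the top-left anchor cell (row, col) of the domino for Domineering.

p1 X@[.O./X.X/.O.]: (0,0)[XO./X.X/.O.]+1* (0,2)[.OX/X.X/.O.]+1 (1,1)[.O./XXX/.O.]+1 (2,0)[.O./X.X/XO.]+1 (2,2)[.O./X.X/.OX]+1
p2 O@[XO./X.X/.O.]: (0,2)[XOO/X.X/.O.]-1* (1,1)[XO./XOX/.O.]-1 (2,0)[XO./X.X/OO.]-1 (2,2)[XO./X.X/.OO]-1
p3 X@[XOO/X.X/.O.]: (1,1)[XOO/XXX/.O.]+1* (2,0)[XOO/X.X/XO.]+1 (2,2)[XOO/X.X/.OX]+1
p4 O@[XOO/XXX/.O.]: (2,0)[XOO/XXX/OO.]-1* (2,2)[XOO/XXX/.OO]-1
p5 X@[XOO/XXX/OO.]: (2,2)[XOO/XXX/OOX]+1*
p6 O@[XOO/XXX/OOX] terminal -1; root [.O./X.X/.O.] d7

PV length from [.O./X.X/.O.]: 5 plies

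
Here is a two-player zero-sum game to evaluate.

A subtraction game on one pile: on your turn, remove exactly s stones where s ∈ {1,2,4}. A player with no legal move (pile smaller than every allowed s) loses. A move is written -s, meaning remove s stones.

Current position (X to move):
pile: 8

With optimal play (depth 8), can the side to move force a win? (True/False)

[8] X move#1: -1:-1/7, -2:+1/6*, -4:-1/4
[6] O move#2: -1:-1/5*, -2:-1/4, -4:-1/2
[5] X move#3: -1:-1/4, -2:+1/3*, -4:-1/1
[3] O move#4: -1:-1/2*, -2:-1/1
[2] X move#5: -1:-1/1, -2:+1/0*
[0] end (terminal -1, O#6); searched 8 to 8

X winning at [8]: True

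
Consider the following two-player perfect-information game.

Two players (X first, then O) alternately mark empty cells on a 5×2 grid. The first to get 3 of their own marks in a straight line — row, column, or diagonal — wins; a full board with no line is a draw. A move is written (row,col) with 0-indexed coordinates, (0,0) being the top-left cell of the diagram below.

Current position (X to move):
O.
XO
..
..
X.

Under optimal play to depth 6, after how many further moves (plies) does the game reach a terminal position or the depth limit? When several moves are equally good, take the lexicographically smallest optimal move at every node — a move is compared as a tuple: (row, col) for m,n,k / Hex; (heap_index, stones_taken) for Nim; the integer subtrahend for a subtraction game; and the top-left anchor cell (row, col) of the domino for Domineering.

PV length from [O./XO/../../X.]: 6 plies

ply 1, X at O./XO/../../X. | (0,1)=+0→OX/XO/../../X.*; (2,0)=+0→O./XO/X./../X.; (2,1)=+0→O./XO/.X/../X.; (3,0)=+0→O./XO/../X./X.; (3,1)=+0→O./XO/../.X/X.; (4,1)=-1→O./XO/../../XX
ply 2, O at OX/XO/../../X. | (2,0)=+0→OX/XO/O./../X.*; (2,1)=+0→OX/XO/.O/../X.; (3,0)=+0→OX/XO/../O./X.; (3,1)=+0→OX/XO/../.O/X.; (4,1)=+0→OX/XO/../../XO
ply 3, X at OX/XO/O./../X. | (2,1)=+0→OX/XO/OX/../X.*; (3,0)=+0→OX/XO/O./X./X.; (3,1)=+0→OX/XO/O./.X/X.; (4,1)=+0→OX/XO/O./../XX
ply 4, O at OX/XO/OX/../X. | (3,0)=+0→OX/XO/OX/O./X.*; (3,1)=+0→OX/XO/OX/.O/X.; (4,1)=+0→OX/XO/OX/../XO
ply 5, X at OX/XO/OX/O./X. | (3,1)=+0→OX/XO/OX/OX/X.*; (4,1)=+0→OX/XO/OX/O./XX
ply 6, O at OX/XO/OX/OX/X. | (4,1)=+0→OX/XO/OX/OX/XO*
ply 7: OX/XO/OX/OX/XO is terminal +0 (X); from O./XO/../../X. depth 6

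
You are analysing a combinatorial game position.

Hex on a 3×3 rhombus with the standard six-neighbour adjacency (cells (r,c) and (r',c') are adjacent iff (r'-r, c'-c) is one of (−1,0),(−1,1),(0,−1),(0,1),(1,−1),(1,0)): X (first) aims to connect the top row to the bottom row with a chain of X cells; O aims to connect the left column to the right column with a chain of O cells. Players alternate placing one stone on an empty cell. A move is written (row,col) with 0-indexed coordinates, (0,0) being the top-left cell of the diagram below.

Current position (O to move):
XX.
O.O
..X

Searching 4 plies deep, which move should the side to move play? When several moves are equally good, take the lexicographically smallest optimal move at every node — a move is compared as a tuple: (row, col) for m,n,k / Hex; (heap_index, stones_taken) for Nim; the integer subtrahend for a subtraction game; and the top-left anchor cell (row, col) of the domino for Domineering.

p1 O@[XX./O.O/..X]: (0,2)[XXO/O.O/..X]-1 (1,1)[XX./OOO/..X]+1* (2,0)[XX./O.O/O.X]+1 (2,1)[XX./O.O/.OX]+1
p2 X@[XX./OOO/..X] terminal -1; root [XX./O.O/..X] d4

O's best at [XX./O.O/..X]: (1,1)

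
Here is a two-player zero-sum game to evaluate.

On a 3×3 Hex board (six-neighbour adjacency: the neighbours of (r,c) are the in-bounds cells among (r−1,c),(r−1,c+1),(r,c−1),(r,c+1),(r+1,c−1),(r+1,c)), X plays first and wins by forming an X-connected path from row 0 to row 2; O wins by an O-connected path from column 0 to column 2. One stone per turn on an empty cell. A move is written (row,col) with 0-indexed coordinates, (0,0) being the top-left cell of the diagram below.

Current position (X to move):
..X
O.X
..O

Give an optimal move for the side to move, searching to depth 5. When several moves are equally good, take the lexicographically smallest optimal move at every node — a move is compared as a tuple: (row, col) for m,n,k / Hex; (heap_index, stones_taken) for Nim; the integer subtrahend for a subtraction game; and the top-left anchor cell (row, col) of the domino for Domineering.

[..X/O.X/..O] X move#1: (0,0):-1/X.X/O.X/..O, (0,1):-1/.XX/O.X/..O, (1,1):+1/..X/OXX/..O*, (2,0):+1/..X/O.X/X.O, (2,1):+1/..X/O.X/.XO
[..X/OXX/..O] O move#2: (0,0):-1/O.X/OXX/..O*, (0,1):-1/.OX/OXX/..O, (2,0):-1/..X/OXX/O.O, (2,1):-1/..X/OXX/.OO
[O.X/OXX/..O] X move#3: (0,1):+1/OXX/OXX/..O*, (2,0):+1/O.X/OXX/X.O, (2,1):+1/O.X/OXX/.XO
[OXX/OXX/..O] O move#4: (2,0):-1/OXX/OXX/O.O*, (2,1):-1/OXX/OXX/.OO
[OXX/OXX/O.O] X move#5: (2,1):+1/OXX/OXX/OXO*
[OXX/OXX/OXO] end (terminal -1, O#6); searched ..X/O.X/..O to 5

X's best at [..X/O.X/..O]: (1,1)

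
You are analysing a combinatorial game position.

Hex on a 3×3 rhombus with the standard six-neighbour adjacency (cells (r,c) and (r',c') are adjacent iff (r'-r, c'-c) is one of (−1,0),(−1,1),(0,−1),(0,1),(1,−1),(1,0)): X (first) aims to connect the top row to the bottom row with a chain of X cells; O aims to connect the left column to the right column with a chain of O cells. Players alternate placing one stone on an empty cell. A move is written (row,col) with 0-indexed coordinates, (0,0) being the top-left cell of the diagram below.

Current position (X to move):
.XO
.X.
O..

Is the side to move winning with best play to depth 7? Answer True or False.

[.XO/.X./O..] X move#1: (0,0):-1/XXO/.X./O.., (1,0):-1/.XO/XX./O.., (1,2):+1/.XO/.XX/O..*, (2,1):+1/.XO/.X./OX., (2,2):+1/.XO/.X./O.X
[.XO/.XX/O..] O move#2: (0,0):-1/OXO/.XX/O..*, (1,0):-1/.XO/OXX/O.., (2,1):-1/.XO/.XX/OO., (2,2):-1/.XO/.XX/O.O
[OXO/.XX/O..] X move#3: (1,0):+1/OXO/XXX/O..*, (2,1):+1/OXO/.XX/OX., (2,2):+1/OXO/.XX/O.X
[OXO/XXX/O..] O move#4: (2,1):-1/OXO/XXX/OO.*, (2,2):-1/OXO/XXX/O.O
[OXO/XXX/OO.] X move#5: (2,2):+1/OXO/XXX/OOX*
[OXO/XXX/OOX] end (terminal -1, O#6); searched .XO/.X./O.. to 7

X winning at [.XO/.X./O..]: True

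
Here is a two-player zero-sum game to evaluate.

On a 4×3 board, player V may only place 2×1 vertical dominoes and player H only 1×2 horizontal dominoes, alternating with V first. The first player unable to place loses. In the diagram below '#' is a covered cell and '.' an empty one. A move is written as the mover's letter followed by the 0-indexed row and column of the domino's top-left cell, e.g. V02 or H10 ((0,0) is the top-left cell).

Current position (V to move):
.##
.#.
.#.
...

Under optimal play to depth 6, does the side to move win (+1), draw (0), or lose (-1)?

[.##/.#./.#./...] V move#1: V00:+1/###/##./.#./...*, V10:+1/.##/##./##./..., V12:+1/.##/.##/.##/..., V20:+1/.##/.#./##./#.., V22:+1/.##/.#./.##/..#
[###/##./.#./...] H move#2: H30:-1/###/##./.#./##.*, H31:-1/###/##./.#./.##
[###/##./.#./##.] V move#3: V12:+1/###/###/.##/##.*, V22:+1/###/##./.##/###
[###/###/.##/##.] end (terminal -1, H#4); searched .##/.#./.#./... to 6

value(.##/.#./.#./..., V) = +1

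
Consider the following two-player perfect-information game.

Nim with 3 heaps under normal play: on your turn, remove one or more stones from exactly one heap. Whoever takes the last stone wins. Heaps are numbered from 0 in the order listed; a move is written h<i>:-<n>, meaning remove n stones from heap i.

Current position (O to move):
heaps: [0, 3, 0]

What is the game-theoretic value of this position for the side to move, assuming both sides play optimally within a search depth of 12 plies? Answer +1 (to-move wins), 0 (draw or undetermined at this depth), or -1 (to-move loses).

p1 O@[(0,3,0)]: h1:-1[(0,2,0)]-1 h1:-2[(0,1,0)]-1 h1:-3[(0,0,0)]+1*
p2 X@[(0,0,0)] terminal -1; root [(0,3,0)] d12

value((0,3,0), O) = +1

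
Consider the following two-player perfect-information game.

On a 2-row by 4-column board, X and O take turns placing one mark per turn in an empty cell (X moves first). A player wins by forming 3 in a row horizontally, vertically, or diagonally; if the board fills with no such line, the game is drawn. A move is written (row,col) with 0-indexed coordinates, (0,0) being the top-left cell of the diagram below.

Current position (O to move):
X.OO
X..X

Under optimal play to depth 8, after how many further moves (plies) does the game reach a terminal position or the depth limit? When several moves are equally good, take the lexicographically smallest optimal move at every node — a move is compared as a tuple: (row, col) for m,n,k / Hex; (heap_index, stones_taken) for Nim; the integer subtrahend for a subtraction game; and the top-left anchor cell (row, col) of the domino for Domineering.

PV length from [X.OO/X..X]: 1 ply

[X.OO/X..X] O move#1: (0,1):+1/XOOO/X..X*, (1,1):+0/X.OO/XO.X, (1,2):+0/X.OO/X.OX
[XOOO/X..X] end (terminal -1, X#2); searched X.OO/X..X to 8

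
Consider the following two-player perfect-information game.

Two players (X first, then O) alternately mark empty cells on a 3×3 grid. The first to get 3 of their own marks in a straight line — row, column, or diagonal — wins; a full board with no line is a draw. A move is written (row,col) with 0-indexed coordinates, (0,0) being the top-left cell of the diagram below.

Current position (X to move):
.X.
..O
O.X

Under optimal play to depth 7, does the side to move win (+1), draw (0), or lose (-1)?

p1 X@[.X./..O/O.X]: (0,0)[XX./..O/O.X]+1* (0,2)[.XX/..O/O.X]+0 (1,0)[.X./X.O/O.X]+0 (1,1)[.X./.XO/O.X]+1 (2,1)[.X./..O/OXX]-1
p2 O@[XX./..O/O.X]: (0,2)[XXO/..O/O.X]-1* (1,0)[XX./O.O/O.X]-1 (1,1)[XX./.OO/O.X]-1 (2,1)[XX./..O/OOX]-1
p3 X@[XXO/..O/O.X]: (1,0)[XXO/X.O/O.X]-1 (1,1)[XXO/.XO/O.X]+1* (2,1)[XXO/..O/OXX]-1
p4 O@[XXO/.XO/O.X] terminal -1; root [.X./..O/O.X] d7

value(.X./..O/O.X, X) = +1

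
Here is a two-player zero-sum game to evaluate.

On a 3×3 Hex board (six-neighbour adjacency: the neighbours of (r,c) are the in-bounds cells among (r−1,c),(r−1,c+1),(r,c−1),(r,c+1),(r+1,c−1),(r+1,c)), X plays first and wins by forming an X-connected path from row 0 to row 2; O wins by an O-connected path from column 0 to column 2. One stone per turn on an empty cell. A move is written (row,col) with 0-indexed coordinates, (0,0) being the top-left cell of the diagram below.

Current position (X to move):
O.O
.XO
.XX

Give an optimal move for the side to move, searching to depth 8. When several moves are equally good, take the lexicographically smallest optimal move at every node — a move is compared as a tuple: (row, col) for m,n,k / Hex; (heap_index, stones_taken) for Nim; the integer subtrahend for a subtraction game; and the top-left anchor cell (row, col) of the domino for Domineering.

[O.O/.XO/.XX] X move#1: (0,1):+1/OXO/.XO/.XX*, (1,0):-1/O.O/XXO/.XX, (2,0):-1/O.O/.XO/XXX
[OXO/.XO/.XX] end (terminal -1, O#2); searched O.O/.XO/.XX to 8

X's best at [O.O/.XO/.XX]: (0,1)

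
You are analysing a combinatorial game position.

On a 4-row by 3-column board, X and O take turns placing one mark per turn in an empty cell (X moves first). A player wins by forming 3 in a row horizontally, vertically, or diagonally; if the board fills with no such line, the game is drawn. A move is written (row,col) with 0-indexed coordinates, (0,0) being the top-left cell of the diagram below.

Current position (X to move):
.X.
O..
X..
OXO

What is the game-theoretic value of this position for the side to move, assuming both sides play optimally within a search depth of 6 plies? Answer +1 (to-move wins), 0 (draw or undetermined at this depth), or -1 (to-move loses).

value(.X./O../X../OXO, X) = +1

ply 1, X at .X./O../X../OXO | (0,0)=-1→XX./O../X../OXO; (0,2)=-1→.XX/O../X../OXO; (1,1)=-1→.X./OX./X../OXO; (1,2)=-1→.X./O.X/X../OXO; (2,1)=+1→.X./O../XX./OXO*; (2,2)=-1→.X./O../X.X/OXO
ply 2, O at .X./O../XX./OXO | (0,0)=-1→OX./O../XX./OXO*; (0,2)=-1→.XO/O../XX./OXO; (1,1)=-1→.X./OO./XX./OXO; (1,2)=-1→.X./O.O/XX./OXO; (2,2)=-1→.X./O../XXO/OXO
ply 3, X at OX./O../XX./OXO | (0,2)=+1→OXX/O../XX./OXO*; (1,1)=+1→OX./OX./XX./OXO; (1,2)=+1→OX./O.X/XX./OXO; (2,2)=+1→OX./O../XXX/OXO
ply 4, O at OXX/O../XX./OXO | (1,1)=-1→OXX/OO./XX./OXO*; (1,2)=-1→OXX/O.O/XX./OXO; (2,2)=-1→OXX/O../XXO/OXO
ply 5, X at OXX/OO./XX./OXO | (1,2)=-1→OXX/OOX/XX./OXO; (2,2)=+1→OXX/OO./XXX/OXO*
ply 6: OXX/OO./XXX/OXO is terminal -1 (O); from .X./O../X../OXO depth 6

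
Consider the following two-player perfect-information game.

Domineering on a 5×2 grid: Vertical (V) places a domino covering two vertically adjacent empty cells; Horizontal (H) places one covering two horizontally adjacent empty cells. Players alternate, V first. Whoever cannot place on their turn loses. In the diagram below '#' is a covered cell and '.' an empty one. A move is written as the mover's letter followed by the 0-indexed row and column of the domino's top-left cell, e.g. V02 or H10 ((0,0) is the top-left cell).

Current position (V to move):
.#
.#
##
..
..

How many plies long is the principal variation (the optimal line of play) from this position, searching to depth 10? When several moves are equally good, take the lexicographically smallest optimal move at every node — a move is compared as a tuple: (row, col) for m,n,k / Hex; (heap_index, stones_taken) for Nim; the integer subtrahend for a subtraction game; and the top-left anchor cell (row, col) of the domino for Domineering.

ply 1, V at .#/.#/##/../.. | V00=-1→##/##/##/../..; V30=+1→.#/.#/##/#./#.*; V31=+1→.#/.#/##/.#/.#
ply 2: .#/.#/##/#./#. is terminal -1 (H); from .#/.#/##/../.. depth 10

PV length from [.#/.#/##/../..]: 1 ply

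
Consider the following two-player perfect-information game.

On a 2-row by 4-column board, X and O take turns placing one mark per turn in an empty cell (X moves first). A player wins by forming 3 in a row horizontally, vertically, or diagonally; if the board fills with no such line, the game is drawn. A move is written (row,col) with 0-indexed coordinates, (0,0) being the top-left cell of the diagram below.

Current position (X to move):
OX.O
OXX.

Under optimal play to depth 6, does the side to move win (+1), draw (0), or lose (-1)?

value(OX.O/OXX., X) = +1

ply 1, X at OX.O/OXX. | (0,2)=+0→OXXO/OXX.; (1,3)=+1→OX.O/OXXX*
ply 2: OX.O/OXXX is terminal -1 (O); from OX.O/OXX. depth 6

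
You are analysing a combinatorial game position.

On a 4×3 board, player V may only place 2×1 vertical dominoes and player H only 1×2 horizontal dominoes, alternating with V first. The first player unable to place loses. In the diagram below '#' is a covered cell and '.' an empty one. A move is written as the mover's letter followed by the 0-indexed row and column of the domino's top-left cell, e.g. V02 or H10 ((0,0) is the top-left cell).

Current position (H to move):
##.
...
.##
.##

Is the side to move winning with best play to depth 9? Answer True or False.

H winning at [##./.../.##/.##]: False

ply 1, H at ##./.../.##/.## | H10=-1→##./##./.##/.##*; H11=-1→##./.##/.##/.##
ply 2, V at ##./##./.##/.## | V02=+1→###/###/.##/.##*; V20=+1→##./##./###/###
ply 3: ###/###/.##/.## is terminal -1 (H); from ##./.../.##/.## depth 9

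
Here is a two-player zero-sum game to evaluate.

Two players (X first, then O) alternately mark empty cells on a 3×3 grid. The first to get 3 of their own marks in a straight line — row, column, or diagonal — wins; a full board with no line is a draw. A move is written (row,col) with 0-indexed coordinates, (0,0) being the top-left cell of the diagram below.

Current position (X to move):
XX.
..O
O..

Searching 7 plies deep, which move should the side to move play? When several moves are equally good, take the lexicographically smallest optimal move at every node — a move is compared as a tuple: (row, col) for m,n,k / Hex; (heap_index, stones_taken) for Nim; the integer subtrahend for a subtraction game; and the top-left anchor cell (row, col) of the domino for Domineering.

ply 1, X at XX./..O/O.. | (0,2)=+1→XXX/..O/O..*; (1,0)=-1→XX./X.O/O..; (1,1)=+1→XX./.XO/O..; (2,1)=+1→XX./..O/OX.; (2,2)=+1→XX./..O/O.X
ply 2: XXX/..O/O.. is terminal -1 (O); from XX./..O/O.. depth 7

X's best at [XX./..O/O..]: (0,2)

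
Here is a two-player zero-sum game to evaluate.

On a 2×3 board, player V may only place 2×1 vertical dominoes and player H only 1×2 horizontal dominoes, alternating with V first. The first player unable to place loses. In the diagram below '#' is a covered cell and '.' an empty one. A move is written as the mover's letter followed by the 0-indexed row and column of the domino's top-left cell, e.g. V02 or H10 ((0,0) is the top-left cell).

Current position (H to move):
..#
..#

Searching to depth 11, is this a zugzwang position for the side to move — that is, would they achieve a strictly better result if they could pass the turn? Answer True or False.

zugzwang(..#/..#, H) = False

ply 1, H at ..#/..# | H00=+1→###/..#*; H10=+1→..#/###
ply 2: ###/..# is terminal -1 (V); from ..#/..# depth 11
suppose H passes — search the same position with V to move:
pass> ply 1, V at ..#/..# | V00=+1→#.#/#.#*; V01=+1→.##/.##
pass> ply 2: #.#/#.# is terminal -1 (H); from ..#/..# depth 11
for H: play +1, pass -1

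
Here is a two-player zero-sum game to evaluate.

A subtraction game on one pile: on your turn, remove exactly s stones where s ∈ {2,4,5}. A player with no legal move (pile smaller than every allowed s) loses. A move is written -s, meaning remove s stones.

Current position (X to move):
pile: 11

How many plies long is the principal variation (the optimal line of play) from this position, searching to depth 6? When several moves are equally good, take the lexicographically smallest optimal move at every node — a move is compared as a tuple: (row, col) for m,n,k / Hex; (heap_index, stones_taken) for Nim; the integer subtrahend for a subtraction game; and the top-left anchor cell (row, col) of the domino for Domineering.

PV length from [11]: 3 plies

p1 X@[11]: -2[9]-1 -4[7]+1* -5[6]-1
p2 O@[7]: -2[5]-1* -4[3]-1 -5[2]-1
p3 X@[5]: -2[3]-1 -4[1]+1* -5[0]+1
p4 O@[1] terminal -1; root [11] d6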